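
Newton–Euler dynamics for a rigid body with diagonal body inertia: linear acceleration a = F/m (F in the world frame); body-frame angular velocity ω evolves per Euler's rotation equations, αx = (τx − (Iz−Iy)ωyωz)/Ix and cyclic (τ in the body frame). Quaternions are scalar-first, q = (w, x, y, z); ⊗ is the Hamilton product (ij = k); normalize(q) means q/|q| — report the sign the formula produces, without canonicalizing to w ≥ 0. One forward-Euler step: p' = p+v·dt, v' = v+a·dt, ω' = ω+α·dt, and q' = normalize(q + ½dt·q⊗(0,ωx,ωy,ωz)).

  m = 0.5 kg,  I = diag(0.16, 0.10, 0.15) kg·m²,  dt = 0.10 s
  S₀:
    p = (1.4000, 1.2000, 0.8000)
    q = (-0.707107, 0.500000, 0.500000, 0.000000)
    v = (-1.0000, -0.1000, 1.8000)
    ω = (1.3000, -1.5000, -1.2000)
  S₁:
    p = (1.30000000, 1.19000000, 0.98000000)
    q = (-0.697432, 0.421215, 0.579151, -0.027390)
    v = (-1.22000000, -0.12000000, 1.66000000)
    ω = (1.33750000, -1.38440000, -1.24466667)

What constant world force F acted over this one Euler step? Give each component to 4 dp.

Δv = v₁−v₀ = (-0.22000000, -0.02000000, -0.14000000)
m·(v₁−v₀)/dt = (-1.1000, -0.1000, -0.7000)

F = (-1.1000, -0.1000, -0.7000)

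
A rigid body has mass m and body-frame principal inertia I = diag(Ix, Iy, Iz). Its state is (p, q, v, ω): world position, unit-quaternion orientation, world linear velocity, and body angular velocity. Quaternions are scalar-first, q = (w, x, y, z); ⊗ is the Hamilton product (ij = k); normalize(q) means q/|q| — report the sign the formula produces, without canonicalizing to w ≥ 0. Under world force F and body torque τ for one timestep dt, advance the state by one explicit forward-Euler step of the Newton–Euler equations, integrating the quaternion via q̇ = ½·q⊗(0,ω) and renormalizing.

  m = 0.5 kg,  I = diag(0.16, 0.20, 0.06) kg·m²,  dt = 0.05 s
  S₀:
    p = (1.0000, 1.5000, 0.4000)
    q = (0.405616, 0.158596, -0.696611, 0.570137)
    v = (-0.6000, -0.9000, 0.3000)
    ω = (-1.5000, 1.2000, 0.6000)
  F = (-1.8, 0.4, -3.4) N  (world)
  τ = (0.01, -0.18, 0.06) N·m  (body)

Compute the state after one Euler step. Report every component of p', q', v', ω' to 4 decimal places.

α = I⁻¹(τ − ω×Iω) = (0.6925, -0.4500, 2.2000)
new body rate ω' = (-1.4654, 1.1775, 0.7100)
q⊗(0,ω) = (0.7317450, -1.7105550, -0.4636239, -0.6112317)
updated quaternion q' = (0.4234, 0.1157, -0.7073, 0.5542)
p + v·dt = (0.9700, 1.4550, 0.4150)
new velocity v' = (-0.7800, -0.8600, -0.0400)

p' = (0.9700, 1.4550, 0.4150)
q' = (0.4234, 0.1157, -0.7073, 0.5542)
v' = (-0.7800, -0.8600, -0.0400)
ω' = (-1.4654, 1.1775, 0.7100)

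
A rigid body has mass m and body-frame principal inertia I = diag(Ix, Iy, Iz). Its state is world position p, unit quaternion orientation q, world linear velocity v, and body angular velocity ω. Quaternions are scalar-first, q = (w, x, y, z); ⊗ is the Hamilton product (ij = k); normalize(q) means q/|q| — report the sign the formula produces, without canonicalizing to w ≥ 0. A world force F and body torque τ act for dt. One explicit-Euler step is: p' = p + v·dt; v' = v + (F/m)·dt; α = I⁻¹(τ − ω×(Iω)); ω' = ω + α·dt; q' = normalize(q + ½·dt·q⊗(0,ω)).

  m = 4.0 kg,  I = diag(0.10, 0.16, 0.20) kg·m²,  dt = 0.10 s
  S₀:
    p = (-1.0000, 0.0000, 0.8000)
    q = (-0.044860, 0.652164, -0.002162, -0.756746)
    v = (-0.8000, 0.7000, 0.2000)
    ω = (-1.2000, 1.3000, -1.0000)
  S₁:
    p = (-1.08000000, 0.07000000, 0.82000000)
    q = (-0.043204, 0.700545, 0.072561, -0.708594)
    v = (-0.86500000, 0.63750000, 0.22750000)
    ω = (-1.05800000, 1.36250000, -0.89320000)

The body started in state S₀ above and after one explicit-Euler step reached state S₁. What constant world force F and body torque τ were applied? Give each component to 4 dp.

rate change Δω = (0.14200000, 0.06250000, 0.10680000)
gyro term ω₀×Iω₀ = (-0.0520, -0.1200, -0.0936)
applied torque τ = (0.0900, -0.0200, 0.1200)
v₁ − v₀ = (-0.06500000, -0.06250000, 0.02750000)
m·(v₁−v₀)/dt = (-2.6000, -2.5000, 1.1000)

F = (-2.6000, -2.5000, 1.1000)
τ = (0.0900, -0.0200, 0.1200)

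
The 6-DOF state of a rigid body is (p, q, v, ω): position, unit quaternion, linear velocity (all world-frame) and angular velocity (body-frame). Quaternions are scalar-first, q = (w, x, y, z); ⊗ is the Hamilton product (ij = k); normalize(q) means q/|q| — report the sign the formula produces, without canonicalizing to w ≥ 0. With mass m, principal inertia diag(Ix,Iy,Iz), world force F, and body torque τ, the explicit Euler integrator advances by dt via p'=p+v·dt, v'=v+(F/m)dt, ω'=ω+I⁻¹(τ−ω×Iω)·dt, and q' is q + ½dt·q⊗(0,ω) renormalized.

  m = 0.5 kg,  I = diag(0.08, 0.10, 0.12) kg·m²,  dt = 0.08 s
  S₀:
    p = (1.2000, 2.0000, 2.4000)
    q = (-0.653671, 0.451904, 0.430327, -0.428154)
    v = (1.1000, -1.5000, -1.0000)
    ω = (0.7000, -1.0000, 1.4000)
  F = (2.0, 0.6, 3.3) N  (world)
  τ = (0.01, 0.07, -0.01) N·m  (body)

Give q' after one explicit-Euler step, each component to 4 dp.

q' = (-0.6234, 0.4394, 0.4180, -0.4935)

2q̇ = q⊗(0,ω) = (0.7134098, -0.2832659, -0.2787024, -1.6682723)
q + ½dt·q⊗(0,ω), renormalized = (-0.6234, 0.4394, 0.4180, -0.4935)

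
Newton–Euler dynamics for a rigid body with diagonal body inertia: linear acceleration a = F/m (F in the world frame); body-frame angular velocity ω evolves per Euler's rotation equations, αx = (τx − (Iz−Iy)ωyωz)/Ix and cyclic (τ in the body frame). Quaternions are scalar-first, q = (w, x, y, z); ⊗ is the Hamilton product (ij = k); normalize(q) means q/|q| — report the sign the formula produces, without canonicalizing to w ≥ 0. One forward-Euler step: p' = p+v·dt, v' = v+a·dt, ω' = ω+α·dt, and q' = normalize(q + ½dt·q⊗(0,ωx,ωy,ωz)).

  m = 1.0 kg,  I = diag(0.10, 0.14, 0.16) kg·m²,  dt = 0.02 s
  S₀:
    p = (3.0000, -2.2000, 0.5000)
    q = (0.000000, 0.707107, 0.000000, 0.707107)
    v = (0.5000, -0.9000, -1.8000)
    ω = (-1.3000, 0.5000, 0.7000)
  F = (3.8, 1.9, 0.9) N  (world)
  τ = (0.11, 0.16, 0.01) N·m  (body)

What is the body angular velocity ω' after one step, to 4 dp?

ω' = (-1.2794, 0.5151, 0.7045)

(τ − ω×Iω)/I = (1.0300, 0.7529, 0.2250)
ω' = ω + α·dt = (-1.2794, 0.5151, 0.7045)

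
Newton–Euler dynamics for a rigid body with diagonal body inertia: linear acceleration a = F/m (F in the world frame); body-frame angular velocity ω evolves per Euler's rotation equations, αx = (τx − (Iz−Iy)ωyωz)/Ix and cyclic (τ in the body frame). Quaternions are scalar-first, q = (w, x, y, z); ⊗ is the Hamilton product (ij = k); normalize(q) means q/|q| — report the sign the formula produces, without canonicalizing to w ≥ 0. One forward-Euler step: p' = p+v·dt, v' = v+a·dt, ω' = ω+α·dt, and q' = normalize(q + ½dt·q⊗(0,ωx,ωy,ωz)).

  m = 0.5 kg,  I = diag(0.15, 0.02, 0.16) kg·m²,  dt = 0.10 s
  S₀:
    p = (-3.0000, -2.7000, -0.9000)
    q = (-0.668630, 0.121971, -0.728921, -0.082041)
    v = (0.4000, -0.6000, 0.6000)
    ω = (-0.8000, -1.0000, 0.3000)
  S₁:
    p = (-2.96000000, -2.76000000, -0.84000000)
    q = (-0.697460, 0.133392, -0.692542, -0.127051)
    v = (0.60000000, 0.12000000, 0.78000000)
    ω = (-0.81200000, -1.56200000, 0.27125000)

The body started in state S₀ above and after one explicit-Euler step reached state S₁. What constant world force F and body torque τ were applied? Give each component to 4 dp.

F = (1.0000, 3.6000, 0.9000)
τ = (-0.0600, -0.1100, -0.1500)

Δω = ω₁−ω₀ = (-0.01200000, -0.56200000, -0.02875000)
ω₀×(Iω₀) = (-0.0420, 0.0024, -0.1040)
I·α + gyro = (-0.0600, -0.1100, -0.1500)
v₁ − v₀ = (0.20000000, 0.72000000, 0.18000000)
applied force F = (1.0000, 3.6000, 0.9000)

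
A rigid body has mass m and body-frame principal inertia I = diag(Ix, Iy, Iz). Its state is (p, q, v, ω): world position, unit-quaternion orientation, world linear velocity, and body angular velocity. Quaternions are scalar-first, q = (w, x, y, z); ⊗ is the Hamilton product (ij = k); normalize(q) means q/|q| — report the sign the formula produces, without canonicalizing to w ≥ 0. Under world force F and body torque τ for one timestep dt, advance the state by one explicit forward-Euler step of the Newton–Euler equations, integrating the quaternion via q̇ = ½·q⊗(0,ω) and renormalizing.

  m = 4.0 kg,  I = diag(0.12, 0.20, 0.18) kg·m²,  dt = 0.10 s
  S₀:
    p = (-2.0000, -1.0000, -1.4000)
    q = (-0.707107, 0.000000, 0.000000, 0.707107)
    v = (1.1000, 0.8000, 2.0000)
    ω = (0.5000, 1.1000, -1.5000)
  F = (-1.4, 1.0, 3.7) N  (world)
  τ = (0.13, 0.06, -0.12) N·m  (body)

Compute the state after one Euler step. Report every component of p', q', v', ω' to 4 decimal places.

p' = (-1.8900, -0.9200, -1.2000)
q' = (-0.6511, -0.0563, -0.0211, 0.7566)
v' = (1.0650, 0.8250, 2.0925)
ω' = (0.5808, 1.1075, -1.5911)

a = F/m = (-0.3500, 0.2500, 0.9250)
p + v·dt = (-1.8900, -0.9200, -1.2000)
new velocity v' = (1.0650, 0.8250, 2.0925)
gyro term ω×Iω = (0.0330, 0.0450, 0.0440)
(τ − ω×Iω)/I = (0.8083, 0.0750, -0.9111)
ω' = ω + α·dt = (0.5808, 1.1075, -1.5911)
2q̇ = q⊗(0,ω) = (1.0606605, -1.1313712, -0.4242642, 1.0606605)
updated quaternion q' = (-0.6511, -0.0563, -0.0211, 0.7566)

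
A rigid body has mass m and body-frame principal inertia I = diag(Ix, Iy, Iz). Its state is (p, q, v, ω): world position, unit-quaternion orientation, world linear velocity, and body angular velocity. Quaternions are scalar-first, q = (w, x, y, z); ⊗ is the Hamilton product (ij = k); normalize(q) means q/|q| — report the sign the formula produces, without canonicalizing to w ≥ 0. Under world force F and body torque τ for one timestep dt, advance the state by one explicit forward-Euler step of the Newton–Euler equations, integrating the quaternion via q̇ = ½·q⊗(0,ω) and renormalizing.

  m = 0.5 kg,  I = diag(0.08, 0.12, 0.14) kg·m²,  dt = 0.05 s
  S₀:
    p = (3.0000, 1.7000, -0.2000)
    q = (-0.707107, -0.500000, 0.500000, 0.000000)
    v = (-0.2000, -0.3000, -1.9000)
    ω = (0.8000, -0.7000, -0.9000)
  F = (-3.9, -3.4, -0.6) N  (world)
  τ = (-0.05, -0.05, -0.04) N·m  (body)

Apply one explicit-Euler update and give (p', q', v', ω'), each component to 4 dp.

p' = (2.9900, 1.6850, -0.2950)
q' = (-0.6879, -0.5251, 0.5008, 0.0147)
v' = (-0.5900, -0.6400, -1.9600)
ω' = (0.7609, -0.7388, -0.9063)

α = I⁻¹(τ − ω×Iω) = (-0.7825, -0.7767, -0.1257)
new body rate ω' = (0.7609, -0.7388, -0.9063)
Hamilton product q⊗(0,ω) = (0.7500000, -1.0156856, 0.0449749, 0.5863963)
q + ½dt·q⊗(0,ω), renormalized = (-0.6879, -0.5251, 0.5008, 0.0147)
a = F/m = (-7.8000, -6.8000, -1.2000)
p + v·dt = (2.9900, 1.6850, -0.2950)
new velocity v' = (-0.5900, -0.6400, -1.9600)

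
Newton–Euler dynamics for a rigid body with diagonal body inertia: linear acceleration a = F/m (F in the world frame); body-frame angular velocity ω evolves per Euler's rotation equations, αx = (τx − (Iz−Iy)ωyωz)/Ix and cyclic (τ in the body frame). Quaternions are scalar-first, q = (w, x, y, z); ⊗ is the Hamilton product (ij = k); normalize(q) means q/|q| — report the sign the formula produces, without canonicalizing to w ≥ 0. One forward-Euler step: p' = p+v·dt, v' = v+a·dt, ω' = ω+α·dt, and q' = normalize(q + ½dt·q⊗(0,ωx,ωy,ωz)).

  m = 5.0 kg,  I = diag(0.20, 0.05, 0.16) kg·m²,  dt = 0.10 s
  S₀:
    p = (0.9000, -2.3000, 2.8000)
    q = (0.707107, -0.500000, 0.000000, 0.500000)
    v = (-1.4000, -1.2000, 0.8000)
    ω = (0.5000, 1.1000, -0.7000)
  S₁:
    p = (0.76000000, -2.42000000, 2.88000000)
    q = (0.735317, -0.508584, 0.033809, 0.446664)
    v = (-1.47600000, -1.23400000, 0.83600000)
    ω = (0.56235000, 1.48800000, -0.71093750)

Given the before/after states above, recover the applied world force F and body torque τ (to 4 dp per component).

Δv = v₁−v₀ = (-0.07600000, -0.03400000, 0.03600000)
applied force F = (-3.8000, -1.7000, 1.8000)
ω₁ − ω₀ = (0.06235000, 0.38800000, -0.01093750)
ω₀×(Iω₀) = (-0.0847, -0.0140, -0.0825)
applied torque τ = (0.0400, 0.1800, -0.1000)

F = (-3.8000, -1.7000, 1.8000)
τ = (0.0400, 0.1800, -0.1000)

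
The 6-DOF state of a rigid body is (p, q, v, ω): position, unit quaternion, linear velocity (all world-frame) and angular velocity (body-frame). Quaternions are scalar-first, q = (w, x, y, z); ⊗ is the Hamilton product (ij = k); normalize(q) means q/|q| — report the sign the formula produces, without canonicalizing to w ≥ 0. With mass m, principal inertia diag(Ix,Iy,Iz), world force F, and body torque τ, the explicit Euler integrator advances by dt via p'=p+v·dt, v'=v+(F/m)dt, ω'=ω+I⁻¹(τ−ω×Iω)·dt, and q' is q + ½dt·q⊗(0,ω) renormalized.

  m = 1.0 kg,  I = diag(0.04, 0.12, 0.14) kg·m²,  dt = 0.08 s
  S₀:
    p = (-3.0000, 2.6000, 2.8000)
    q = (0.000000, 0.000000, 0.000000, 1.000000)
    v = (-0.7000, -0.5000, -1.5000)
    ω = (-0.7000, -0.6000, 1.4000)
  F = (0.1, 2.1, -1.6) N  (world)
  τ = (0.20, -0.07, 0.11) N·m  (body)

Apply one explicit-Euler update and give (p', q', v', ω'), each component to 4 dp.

p' = (-3.0560, 2.5600, 2.6800)
q' = (-0.0559, 0.0239, -0.0279, 0.9978)
v' = (-0.6920, -0.3320, -1.6280)
ω' = (-0.2664, -0.7120, 1.4437)

a = F/m = (0.1000, 2.1000, -1.6000)
p + v·dt = (-3.0560, 2.5600, 2.6800)
v' = v + a·dt = (-0.6920, -0.3320, -1.6280)
ω×(Iω) gyroscopic = (-0.0168, 0.0980, 0.0336)
α = I⁻¹(τ − ω×Iω) = (5.4200, -1.4000, 0.5457)
ω' = ω + α·dt = (-0.2664, -0.7120, 1.4437)
q⊗(0,ω) = (-1.4000000, 0.6000000, -0.7000000, 0.0000000)
q + ½dt·q⊗(0,ω), renormalized = (-0.0559, 0.0239, -0.0279, 0.9978)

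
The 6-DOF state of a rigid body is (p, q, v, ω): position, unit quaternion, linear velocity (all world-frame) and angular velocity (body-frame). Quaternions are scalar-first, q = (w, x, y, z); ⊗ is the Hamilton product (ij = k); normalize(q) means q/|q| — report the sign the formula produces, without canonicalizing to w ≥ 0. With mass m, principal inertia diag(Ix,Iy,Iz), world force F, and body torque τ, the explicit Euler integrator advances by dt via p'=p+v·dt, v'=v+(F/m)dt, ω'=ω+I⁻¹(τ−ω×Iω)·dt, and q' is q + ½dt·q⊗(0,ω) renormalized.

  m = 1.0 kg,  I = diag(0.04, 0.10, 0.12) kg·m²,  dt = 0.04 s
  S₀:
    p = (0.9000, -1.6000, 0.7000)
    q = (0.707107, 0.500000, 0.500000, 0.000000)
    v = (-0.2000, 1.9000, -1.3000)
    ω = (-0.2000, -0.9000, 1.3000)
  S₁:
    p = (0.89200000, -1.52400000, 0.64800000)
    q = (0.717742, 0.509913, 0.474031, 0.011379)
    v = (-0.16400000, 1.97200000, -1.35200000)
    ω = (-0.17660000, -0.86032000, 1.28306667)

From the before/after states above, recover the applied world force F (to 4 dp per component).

v₁ − v₀ = (0.03600000, 0.07200000, -0.05200000)
m·(v₁−v₀)/dt = (0.9000, 1.8000, -1.3000)

F = (0.9000, 1.8000, -1.3000)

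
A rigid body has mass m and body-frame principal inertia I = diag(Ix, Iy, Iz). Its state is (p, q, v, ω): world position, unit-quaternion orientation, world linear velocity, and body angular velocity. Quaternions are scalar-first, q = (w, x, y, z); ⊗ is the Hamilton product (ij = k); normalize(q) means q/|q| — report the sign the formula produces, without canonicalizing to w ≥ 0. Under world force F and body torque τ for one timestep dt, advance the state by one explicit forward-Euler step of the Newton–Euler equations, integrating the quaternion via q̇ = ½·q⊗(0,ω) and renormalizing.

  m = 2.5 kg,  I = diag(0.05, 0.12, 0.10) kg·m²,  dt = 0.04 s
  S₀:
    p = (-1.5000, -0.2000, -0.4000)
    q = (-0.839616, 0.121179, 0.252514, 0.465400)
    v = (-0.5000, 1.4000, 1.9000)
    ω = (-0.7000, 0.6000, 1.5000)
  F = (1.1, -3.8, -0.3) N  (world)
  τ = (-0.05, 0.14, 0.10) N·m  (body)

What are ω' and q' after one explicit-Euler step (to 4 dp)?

α = I⁻¹(τ − ω×Iω) = (-0.6400, 0.7292, 1.2940)
ω + α·dt = (-0.7256, 0.6292, 1.5518)
q⊗(0,ω) = (-0.7647831, 0.6872622, -1.0113181, -1.0099568)
updated quaternion q' = (-0.8544, 0.1348, 0.2321, 0.4449)

ω' = (-0.7256, 0.6292, 1.5518)
q' = (-0.8544, 0.1348, 0.2321, 0.4449)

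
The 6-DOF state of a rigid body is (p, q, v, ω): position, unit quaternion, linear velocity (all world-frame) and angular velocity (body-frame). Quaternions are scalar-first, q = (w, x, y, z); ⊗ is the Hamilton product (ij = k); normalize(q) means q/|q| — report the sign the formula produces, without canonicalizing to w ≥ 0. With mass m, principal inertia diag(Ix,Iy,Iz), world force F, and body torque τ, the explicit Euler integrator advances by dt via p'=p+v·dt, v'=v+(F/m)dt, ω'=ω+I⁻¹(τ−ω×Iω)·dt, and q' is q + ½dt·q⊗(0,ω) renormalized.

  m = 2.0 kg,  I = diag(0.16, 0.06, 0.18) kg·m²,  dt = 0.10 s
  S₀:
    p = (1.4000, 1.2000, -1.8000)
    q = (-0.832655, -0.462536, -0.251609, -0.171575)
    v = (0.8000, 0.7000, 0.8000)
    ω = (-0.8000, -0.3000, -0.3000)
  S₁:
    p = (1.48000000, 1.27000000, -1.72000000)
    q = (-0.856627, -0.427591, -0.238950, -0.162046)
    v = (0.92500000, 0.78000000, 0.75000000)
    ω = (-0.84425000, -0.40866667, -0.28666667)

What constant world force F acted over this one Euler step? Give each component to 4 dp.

Δv = v₁−v₀ = (0.12500000, 0.08000000, -0.05000000)
applied force F = (2.5000, 1.6000, -1.0000)

F = (2.5000, 1.6000, -1.0000)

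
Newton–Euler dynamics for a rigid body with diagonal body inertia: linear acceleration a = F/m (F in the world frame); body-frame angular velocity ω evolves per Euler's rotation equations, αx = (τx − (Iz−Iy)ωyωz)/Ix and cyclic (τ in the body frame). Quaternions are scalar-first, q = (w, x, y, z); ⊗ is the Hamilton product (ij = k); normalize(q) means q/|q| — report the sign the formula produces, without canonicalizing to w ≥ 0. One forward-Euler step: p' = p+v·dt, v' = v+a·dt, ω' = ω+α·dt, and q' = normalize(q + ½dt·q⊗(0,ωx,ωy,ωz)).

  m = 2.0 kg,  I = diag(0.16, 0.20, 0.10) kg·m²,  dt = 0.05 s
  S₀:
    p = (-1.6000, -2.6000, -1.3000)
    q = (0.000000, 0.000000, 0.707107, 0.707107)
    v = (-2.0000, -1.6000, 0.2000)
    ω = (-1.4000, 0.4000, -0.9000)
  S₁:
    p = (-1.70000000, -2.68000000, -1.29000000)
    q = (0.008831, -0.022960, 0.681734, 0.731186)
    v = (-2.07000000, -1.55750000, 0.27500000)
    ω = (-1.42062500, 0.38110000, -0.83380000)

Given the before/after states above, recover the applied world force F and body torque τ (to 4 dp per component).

rate change Δω = (-0.02062500, -0.01890000, 0.06620000)
I·α + gyro = (-0.0300, 0.0000, 0.1100)
velocity change Δv = (-0.07000000, 0.04250000, 0.07500000)
m·(v₁−v₀)/dt = (-2.8000, 1.7000, 3.0000)

F = (-2.8000, 1.7000, 3.0000)
τ = (-0.0300, 0.0000, 0.1100)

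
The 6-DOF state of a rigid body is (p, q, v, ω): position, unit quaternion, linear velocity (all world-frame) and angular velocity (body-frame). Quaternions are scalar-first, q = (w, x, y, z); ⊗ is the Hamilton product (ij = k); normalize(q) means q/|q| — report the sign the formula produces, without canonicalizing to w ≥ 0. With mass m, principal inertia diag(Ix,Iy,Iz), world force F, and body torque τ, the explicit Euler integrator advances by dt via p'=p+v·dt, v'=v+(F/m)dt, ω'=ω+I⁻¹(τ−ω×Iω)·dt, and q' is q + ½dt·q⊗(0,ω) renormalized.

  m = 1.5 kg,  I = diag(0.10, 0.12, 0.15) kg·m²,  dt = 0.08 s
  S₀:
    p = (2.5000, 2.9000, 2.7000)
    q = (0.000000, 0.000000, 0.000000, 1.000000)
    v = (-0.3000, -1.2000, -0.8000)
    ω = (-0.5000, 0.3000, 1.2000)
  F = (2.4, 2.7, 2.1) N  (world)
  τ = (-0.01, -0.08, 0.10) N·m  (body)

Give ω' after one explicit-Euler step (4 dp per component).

ω' = (-0.5166, 0.2267, 1.2549)

gyro term ω×Iω = (0.0108, 0.0300, -0.0030)
(τ − ω×Iω)/I = (-0.2080, -0.9167, 0.6867)
new body rate ω' = (-0.5166, 0.2267, 1.2549)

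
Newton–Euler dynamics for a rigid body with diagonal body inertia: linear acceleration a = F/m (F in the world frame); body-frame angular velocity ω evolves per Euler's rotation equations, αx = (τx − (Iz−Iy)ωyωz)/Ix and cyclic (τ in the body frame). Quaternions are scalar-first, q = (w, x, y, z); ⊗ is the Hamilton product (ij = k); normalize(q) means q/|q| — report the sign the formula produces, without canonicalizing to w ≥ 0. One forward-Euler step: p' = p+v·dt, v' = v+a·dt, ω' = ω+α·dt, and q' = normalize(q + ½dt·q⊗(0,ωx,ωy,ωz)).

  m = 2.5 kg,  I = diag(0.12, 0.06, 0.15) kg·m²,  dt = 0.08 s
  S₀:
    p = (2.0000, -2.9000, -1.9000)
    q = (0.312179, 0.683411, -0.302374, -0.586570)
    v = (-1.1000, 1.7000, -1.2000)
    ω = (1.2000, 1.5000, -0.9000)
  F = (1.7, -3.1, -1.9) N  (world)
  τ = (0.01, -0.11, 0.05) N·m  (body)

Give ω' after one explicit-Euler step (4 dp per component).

α = I⁻¹(τ − ω×Iω) = (1.0958, -2.3733, 1.0533)
ω' = ω + α·dt = (1.2877, 1.3101, -0.8157)

ω' = (1.2877, 1.3101, -0.8157)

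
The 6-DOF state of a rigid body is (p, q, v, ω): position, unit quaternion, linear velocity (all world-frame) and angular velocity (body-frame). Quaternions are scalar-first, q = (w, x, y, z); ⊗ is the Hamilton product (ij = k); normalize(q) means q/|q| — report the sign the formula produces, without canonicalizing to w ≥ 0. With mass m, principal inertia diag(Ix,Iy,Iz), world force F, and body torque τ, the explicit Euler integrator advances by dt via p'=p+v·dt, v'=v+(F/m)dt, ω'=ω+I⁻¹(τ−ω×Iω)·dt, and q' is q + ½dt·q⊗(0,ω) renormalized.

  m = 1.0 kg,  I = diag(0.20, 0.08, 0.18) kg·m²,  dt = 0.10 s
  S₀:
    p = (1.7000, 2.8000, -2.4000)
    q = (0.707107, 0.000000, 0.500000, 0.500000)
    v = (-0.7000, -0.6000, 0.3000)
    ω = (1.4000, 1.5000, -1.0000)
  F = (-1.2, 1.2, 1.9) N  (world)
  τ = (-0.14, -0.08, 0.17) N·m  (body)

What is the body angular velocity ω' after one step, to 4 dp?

ω×(Iω) gyroscopic = (-0.1500, -0.0280, -0.2520)
(τ − ω×Iω)/I = (0.0500, -0.6500, 2.3444)
ω' = ω + α·dt = (1.4050, 1.4350, -0.7656)

ω' = (1.4050, 1.4350, -0.7656)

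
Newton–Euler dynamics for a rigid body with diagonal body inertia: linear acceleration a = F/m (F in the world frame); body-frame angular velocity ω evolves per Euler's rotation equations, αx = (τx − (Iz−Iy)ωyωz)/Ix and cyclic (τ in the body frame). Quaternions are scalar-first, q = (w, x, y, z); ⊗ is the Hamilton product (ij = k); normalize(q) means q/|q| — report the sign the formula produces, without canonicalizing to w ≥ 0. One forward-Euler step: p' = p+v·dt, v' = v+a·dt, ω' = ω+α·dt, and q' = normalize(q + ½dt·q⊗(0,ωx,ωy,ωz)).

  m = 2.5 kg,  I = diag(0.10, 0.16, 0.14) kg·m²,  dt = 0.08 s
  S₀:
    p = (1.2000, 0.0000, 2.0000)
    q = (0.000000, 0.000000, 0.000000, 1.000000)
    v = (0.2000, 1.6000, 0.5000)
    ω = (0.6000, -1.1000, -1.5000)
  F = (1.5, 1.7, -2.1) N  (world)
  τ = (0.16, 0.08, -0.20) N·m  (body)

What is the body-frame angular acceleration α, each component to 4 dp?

ω×(Iω) gyroscopic = (-0.0330, 0.0360, -0.0396)
(τ − ω×Iω)/I = (1.9300, 0.2750, -1.1457)

α = (1.9300, 0.2750, -1.1457)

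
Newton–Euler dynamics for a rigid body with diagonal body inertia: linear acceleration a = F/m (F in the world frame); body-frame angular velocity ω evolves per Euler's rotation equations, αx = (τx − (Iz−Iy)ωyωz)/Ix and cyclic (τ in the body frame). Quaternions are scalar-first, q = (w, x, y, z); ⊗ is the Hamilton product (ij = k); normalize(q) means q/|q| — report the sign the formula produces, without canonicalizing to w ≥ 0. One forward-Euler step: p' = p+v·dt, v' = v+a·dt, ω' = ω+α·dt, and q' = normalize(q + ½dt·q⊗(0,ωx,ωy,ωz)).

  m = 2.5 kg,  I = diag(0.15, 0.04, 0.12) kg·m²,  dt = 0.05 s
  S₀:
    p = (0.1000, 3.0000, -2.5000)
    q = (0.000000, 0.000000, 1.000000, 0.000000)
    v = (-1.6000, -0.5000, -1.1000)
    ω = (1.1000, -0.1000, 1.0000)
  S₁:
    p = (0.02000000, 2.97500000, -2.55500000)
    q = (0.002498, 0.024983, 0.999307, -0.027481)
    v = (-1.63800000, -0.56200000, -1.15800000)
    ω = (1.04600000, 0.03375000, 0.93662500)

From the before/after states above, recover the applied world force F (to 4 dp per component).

F = (-1.9000, -3.1000, -2.9000)

Δv = v₁−v₀ = (-0.03800000, -0.06200000, -0.05800000)
F = m·Δv/dt = (-1.9000, -3.1000, -2.9000)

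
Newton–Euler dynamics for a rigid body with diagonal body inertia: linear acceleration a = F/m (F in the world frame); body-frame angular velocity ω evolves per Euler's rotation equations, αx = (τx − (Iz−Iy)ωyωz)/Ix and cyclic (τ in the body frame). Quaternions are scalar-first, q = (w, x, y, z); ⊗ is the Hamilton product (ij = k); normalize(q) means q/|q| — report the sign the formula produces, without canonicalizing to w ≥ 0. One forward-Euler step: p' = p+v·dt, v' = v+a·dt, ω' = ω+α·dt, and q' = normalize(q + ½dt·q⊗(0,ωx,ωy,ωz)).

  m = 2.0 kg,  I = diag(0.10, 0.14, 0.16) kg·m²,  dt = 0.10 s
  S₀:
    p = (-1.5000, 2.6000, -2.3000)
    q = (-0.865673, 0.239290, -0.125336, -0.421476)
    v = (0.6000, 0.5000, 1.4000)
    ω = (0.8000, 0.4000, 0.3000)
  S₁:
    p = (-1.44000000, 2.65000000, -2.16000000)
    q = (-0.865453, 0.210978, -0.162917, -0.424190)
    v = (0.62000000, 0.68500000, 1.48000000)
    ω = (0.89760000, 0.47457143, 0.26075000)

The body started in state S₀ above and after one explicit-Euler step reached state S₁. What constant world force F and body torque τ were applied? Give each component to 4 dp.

rate change Δω = (0.09760000, 0.07457143, -0.03925000)
applied torque τ = (0.1000, 0.0900, -0.0500)
velocity change Δv = (0.02000000, 0.18500000, 0.08000000)
m·(v₁−v₀)/dt = (0.4000, 3.7000, 1.6000)

F = (0.4000, 3.7000, 1.6000)
τ = (0.1000, 0.0900, -0.0500)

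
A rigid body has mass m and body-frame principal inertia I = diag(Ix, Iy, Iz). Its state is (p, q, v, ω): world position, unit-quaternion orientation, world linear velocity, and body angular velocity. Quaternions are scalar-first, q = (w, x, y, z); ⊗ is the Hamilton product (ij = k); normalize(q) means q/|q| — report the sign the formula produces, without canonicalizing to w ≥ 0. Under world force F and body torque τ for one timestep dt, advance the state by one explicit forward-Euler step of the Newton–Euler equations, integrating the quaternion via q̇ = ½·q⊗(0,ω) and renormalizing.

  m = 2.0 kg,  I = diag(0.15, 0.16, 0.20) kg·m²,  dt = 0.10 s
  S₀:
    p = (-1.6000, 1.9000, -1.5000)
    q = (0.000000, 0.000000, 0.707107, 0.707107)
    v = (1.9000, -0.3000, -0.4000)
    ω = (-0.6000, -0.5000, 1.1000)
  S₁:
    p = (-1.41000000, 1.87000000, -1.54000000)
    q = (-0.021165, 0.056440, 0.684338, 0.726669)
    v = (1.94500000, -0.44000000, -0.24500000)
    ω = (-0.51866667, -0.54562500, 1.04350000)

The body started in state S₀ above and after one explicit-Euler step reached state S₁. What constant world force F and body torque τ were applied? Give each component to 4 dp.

velocity change Δv = (0.04500000, -0.14000000, 0.15500000)
F = m·Δv/dt = (0.9000, -2.8000, 3.1000)
Δω = ω₁−ω₀ = (0.08133333, -0.04562500, -0.05650000)
I·α + gyro = (0.1000, -0.0400, -0.1100)

F = (0.9000, -2.8000, 3.1000)
τ = (0.1000, -0.0400, -0.1100)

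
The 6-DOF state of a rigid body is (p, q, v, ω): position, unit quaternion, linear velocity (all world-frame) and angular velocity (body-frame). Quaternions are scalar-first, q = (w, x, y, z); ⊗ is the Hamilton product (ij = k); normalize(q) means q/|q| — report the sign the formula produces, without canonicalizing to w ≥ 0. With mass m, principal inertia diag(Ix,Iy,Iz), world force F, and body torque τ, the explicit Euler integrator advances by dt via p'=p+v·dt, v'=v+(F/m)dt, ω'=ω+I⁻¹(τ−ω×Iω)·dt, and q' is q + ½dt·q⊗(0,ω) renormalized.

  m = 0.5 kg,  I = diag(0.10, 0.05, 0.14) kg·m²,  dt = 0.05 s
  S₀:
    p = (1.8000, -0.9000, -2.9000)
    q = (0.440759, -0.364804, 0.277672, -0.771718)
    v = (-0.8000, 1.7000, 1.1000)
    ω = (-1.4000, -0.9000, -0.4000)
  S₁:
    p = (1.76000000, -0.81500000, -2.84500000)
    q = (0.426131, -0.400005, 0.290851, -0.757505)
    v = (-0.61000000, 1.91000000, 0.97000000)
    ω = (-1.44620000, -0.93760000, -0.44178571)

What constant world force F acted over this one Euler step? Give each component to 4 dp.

F = (1.9000, 2.1000, -1.3000)

velocity change Δv = (0.19000000, 0.21000000, -0.13000000)
m·(v₁−v₀)/dt = (1.9000, 2.1000, -1.3000)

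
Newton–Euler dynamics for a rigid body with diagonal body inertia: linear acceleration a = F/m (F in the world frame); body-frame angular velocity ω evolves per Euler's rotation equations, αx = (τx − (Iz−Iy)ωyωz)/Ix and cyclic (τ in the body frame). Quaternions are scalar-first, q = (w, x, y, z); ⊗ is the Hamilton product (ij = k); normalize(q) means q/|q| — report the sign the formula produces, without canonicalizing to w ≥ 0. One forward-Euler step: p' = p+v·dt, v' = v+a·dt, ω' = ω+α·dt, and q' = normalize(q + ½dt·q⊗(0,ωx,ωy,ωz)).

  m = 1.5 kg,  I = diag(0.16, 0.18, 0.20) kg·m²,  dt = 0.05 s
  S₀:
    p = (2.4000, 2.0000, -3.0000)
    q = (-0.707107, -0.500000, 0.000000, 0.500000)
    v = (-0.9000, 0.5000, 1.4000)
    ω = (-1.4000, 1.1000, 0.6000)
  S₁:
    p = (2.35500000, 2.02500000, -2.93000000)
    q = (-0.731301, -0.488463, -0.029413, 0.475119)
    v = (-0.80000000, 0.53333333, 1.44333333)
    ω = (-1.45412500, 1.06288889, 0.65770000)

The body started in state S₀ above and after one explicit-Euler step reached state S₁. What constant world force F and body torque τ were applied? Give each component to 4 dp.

F = (3.0000, 1.0000, 1.3000)
τ = (-0.1600, -0.1000, 0.2000)

Δv = v₁−v₀ = (0.10000000, 0.03333333, 0.04333333)
applied force F = (3.0000, 1.0000, 1.3000)
ω₁ − ω₀ = (-0.05412500, -0.03711111, 0.05770000)
gyro term ω₀×Iω₀ = (0.0132, 0.0336, -0.0308)
I·α + gyro = (-0.1600, -0.1000, 0.2000)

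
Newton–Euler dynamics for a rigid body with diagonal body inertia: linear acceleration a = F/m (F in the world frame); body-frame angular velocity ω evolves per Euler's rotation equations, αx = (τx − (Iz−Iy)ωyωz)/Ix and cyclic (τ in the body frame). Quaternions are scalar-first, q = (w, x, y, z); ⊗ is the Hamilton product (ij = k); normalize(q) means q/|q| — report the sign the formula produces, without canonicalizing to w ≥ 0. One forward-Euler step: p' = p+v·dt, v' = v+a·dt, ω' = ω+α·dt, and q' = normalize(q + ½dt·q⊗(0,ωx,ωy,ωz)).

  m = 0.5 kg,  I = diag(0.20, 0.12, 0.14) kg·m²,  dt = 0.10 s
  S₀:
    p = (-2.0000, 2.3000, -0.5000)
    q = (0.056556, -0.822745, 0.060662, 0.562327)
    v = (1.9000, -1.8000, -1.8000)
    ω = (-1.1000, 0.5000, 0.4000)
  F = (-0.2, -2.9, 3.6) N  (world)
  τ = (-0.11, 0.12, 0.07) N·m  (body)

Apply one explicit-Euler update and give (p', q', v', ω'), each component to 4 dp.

p' = (-1.8100, 2.1200, -0.6800)
q' = (-0.0015, -0.8370, 0.0475, 0.5451)
v' = (1.8600, -2.3800, -1.0800)
ω' = (-1.1570, 0.6220, 0.4186)

gyro term ω×Iω = (0.0040, -0.0264, 0.0440)
α = I⁻¹(τ − ω×Iω) = (-0.5700, 1.2200, 0.1857)
ω + α·dt = (-1.1570, 0.6220, 0.4186)
q⊗(0,ω) = (-1.1602813, -0.3191103, -0.2611837, -0.3220219)
q' = normalize(q + ½dt·q⊗(0,ω)) = (-0.0015, -0.8370, 0.0475, 0.5451)
new position p' = (-1.8100, 2.1200, -0.6800)
v' = v + a·dt = (1.8600, -2.3800, -1.0800)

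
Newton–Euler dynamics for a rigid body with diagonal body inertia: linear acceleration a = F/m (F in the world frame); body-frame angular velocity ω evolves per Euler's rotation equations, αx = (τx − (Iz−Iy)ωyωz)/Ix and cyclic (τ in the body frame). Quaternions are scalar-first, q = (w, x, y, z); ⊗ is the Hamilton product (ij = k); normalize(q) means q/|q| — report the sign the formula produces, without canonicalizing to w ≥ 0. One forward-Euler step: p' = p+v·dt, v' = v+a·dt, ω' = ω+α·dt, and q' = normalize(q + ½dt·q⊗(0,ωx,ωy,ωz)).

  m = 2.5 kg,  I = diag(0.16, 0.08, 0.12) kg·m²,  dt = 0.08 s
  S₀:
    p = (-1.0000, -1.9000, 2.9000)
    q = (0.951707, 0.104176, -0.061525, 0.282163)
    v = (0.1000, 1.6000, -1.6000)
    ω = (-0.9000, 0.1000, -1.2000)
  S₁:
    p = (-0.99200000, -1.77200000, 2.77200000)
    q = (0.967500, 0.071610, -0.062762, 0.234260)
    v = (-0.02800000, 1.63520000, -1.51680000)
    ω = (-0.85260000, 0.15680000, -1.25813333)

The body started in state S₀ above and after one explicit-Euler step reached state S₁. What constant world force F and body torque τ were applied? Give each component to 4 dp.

Δv = v₁−v₀ = (-0.12800000, 0.03520000, 0.08320000)
m·(v₁−v₀)/dt = (-4.0000, 1.1000, 2.6000)
rate change Δω = (0.04740000, 0.05680000, -0.05813333)
precession coupling = (-0.0048, 0.0432, 0.0072)
τ = I·(Δω/dt) + ω₀×(Iω₀) = (0.0900, 0.1000, -0.0800)

F = (-4.0000, 1.1000, 2.6000)
τ = (0.0900, 0.1000, -0.0800)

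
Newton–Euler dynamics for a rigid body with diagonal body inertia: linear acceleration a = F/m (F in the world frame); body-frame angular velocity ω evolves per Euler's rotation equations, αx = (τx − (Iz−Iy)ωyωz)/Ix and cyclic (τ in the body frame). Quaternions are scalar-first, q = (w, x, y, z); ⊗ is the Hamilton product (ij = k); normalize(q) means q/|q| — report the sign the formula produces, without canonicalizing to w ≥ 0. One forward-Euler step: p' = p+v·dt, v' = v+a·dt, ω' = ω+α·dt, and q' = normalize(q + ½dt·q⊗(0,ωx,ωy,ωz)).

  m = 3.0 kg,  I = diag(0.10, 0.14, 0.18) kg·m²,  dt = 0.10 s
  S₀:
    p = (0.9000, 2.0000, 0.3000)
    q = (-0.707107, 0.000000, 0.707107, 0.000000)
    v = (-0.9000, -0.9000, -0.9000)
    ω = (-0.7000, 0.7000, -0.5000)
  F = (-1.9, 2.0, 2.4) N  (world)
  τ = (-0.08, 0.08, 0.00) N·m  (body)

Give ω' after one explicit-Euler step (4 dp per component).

ω' = (-0.7660, 0.7771, -0.4891)

precession coupling ω×(Iω) = (-0.0140, -0.0280, -0.0196)
(τ − ω×Iω)/I = (-0.6600, 0.7714, 0.1089)
new body rate ω' = (-0.7660, 0.7771, -0.4891)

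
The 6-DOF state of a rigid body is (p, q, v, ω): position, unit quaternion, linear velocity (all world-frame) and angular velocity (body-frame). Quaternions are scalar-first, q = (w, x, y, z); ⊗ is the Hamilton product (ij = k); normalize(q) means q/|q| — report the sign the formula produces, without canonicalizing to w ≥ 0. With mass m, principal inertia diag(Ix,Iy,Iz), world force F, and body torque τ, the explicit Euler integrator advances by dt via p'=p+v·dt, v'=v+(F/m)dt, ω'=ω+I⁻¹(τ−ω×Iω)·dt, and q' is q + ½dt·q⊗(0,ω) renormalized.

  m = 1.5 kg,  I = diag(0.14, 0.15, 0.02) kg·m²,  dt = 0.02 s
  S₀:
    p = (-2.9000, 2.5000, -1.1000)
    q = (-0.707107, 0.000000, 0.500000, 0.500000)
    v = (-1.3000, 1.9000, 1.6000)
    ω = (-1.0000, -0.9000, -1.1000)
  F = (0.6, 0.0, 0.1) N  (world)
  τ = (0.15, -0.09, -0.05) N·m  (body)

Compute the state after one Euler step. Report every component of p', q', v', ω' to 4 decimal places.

precession coupling ω×(Iω) = (-0.1287, 0.1320, 0.0090)
α = I⁻¹(τ − ω×Iω) = (1.9907, -1.4800, -2.9500)
new body rate ω' = (-0.9602, -0.9296, -1.1590)
2q̇ = q⊗(0,ω) = (1.0000000, 0.6071070, 0.1363963, 1.2778177)
q' = normalize(q + ½dt·q⊗(0,ω)) = (-0.6970, 0.0061, 0.5013, 0.5127)
p + v·dt = (-2.9260, 2.5380, -1.0680)
new velocity v' = (-1.2920, 1.9000, 1.6013)

p' = (-2.9260, 2.5380, -1.0680)
q' = (-0.6970, 0.0061, 0.5013, 0.5127)
v' = (-1.2920, 1.9000, 1.6013)
ω' = (-0.9602, -0.9296, -1.1590)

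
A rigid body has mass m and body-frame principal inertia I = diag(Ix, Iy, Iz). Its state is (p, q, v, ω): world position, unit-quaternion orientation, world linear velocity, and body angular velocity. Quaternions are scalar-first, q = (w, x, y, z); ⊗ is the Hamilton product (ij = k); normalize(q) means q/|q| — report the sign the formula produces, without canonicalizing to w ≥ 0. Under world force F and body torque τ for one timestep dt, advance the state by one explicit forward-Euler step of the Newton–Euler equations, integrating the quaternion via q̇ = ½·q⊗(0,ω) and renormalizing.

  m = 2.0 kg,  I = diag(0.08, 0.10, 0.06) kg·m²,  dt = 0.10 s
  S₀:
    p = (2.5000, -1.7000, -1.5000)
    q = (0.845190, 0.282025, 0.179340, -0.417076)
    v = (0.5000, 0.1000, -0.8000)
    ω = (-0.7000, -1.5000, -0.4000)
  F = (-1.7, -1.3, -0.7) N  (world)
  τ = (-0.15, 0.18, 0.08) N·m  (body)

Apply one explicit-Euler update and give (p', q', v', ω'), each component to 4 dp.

p' = (2.5500, -1.6900, -1.5800)
q' = (0.8571, 0.2168, 0.1357, -0.4472)
v' = (0.4150, 0.0350, -0.8350)
ω' = (-0.8575, -1.3256, -0.3017)

ω×(Iω) gyroscopic = (-0.0240, 0.0056, 0.0210)
angular accel α = (-1.5750, 1.7440, 0.9833)
ω' = ω + α·dt = (-0.8575, -1.3256, -0.3017)
2q̇ = q⊗(0,ω) = (0.2995971, -1.2889830, -0.8630218, -0.6355755)
updated quaternion q' = (0.8571, 0.2168, 0.1357, -0.4472)
a = (-0.8500, -0.6500, -0.3500)
p + v·dt = (2.5500, -1.6900, -1.5800)
v + (F/m)dt = (0.4150, 0.0350, -0.8350)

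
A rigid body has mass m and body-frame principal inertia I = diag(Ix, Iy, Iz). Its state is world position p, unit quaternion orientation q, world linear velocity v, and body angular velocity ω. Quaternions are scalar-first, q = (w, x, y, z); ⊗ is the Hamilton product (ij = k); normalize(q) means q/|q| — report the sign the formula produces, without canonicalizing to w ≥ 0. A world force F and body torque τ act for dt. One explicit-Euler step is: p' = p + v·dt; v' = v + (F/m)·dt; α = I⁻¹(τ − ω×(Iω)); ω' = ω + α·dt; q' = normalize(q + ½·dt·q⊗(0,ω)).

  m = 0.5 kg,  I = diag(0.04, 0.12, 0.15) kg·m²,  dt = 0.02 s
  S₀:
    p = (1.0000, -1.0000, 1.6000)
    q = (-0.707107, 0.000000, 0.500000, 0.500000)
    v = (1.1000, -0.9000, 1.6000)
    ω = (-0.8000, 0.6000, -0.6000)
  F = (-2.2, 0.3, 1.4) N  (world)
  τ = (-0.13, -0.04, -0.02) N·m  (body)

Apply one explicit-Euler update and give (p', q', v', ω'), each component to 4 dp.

p' = (1.0220, -1.0180, 1.6320)
q' = (-0.7071, -0.0003, 0.4917, 0.5082)
v' = (1.0120, -0.8880, 1.6560)
ω' = (-0.8596, 0.6021, -0.5975)

angular accel α = (-2.9800, 0.1067, 0.1227)
ω' = ω + α·dt = (-0.8596, 0.6021, -0.5975)
Hamilton product q⊗(0,ω) = (0.0000000, -0.0343144, -0.8242642, 0.8242642)
updated quaternion q' = (-0.7071, -0.0003, 0.4917, 0.5082)
a = (-4.4000, 0.6000, 2.8000)
new position p' = (1.0220, -1.0180, 1.6320)
v + (F/m)dt = (1.0120, -0.8880, 1.6560)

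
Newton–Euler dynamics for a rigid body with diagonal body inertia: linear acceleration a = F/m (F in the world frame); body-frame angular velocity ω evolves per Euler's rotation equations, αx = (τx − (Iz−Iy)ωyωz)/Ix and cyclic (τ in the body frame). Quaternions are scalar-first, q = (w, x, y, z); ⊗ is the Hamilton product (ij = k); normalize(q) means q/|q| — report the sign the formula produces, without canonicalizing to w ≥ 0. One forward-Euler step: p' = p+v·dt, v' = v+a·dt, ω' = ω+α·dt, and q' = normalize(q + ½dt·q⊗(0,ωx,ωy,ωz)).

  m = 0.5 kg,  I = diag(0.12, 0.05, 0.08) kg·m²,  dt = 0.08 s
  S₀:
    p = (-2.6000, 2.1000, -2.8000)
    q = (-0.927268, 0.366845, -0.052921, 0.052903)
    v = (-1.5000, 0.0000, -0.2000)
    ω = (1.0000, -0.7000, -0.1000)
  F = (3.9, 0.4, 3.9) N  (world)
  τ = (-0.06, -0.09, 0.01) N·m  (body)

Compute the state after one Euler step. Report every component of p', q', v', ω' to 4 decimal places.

p' = (-2.7200, 2.1000, -2.8160)
q' = (-0.9421, 0.3311, -0.0233, 0.0484)
v' = (-0.8760, 0.0640, 0.4240)
ω' = (0.9586, -0.8376, -0.1390)

(τ − ω×Iω)/I = (-0.5175, -1.7200, -0.4875)
ω' = ω + α·dt = (0.9586, -0.8376, -0.1390)
Hamilton product q⊗(0,ω) = (-0.3985994, -0.8849438, 0.7386751, -0.1111437)
updated quaternion q' = (-0.9421, 0.3311, -0.0233, 0.0484)
linear accel F/m = (7.8000, 0.8000, 7.8000)
p + v·dt = (-2.7200, 2.1000, -2.8160)
v' = v + a·dt = (-0.8760, 0.0640, 0.4240)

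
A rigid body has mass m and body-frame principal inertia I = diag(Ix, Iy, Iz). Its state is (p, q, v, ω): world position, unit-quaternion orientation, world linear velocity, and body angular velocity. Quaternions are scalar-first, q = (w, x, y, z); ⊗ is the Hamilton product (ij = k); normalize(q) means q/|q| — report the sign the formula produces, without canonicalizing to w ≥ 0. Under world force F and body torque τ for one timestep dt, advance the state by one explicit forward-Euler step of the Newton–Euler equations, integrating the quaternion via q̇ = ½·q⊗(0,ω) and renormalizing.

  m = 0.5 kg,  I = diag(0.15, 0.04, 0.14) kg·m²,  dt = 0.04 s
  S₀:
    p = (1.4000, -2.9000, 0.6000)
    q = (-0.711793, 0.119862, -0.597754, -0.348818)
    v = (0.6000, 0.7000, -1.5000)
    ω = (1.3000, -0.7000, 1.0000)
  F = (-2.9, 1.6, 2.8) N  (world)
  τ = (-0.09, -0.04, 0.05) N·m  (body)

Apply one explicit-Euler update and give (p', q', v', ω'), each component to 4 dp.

p' = (1.4240, -2.8720, 0.5400)
q' = (-0.7158, 0.0845, -0.5989, -0.3490)
v' = (0.3680, 0.8280, -1.2760)
ω' = (1.2947, -0.7530, 0.9857)

(τ − ω×Iω)/I = (-0.1333, -1.3250, -0.3579)
ω' = ω + α·dt = (1.2947, -0.7530, 0.9857)
q⊗(0,ω) = (-0.2254304, -1.7672575, -0.0750703, -0.0186162)
q' = normalize(q + ½dt·q⊗(0,ω)) = (-0.7158, 0.0845, -0.5989, -0.3490)
p' = p + v·dt = (1.4240, -2.8720, 0.5400)
v' = v + a·dt = (0.3680, 0.8280, -1.2760)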